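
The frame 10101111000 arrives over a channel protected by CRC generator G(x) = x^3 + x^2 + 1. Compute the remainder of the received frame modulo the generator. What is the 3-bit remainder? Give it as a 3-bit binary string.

000

Modulo-2 division of 10101111000 by 1101:
  pos 0: 1010 XOR 1101 = 0111
  pos 1: 1111 XOR 1101 = 0010
  pos 3: 1011 XOR 1101 = 0110
  pos 4: 1101 XOR 1101 = 0000
Remainder = 000 (zero — the frame passes the CRC check).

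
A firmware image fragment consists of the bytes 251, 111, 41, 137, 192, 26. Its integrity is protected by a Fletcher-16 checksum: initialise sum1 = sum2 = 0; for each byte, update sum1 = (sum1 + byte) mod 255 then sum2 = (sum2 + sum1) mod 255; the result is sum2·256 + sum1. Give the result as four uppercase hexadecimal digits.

Running sums (mod 255):
  after byte 0 (251): sum1=251, sum2=251
  after byte 1 (111): sum1=107, sum2=103
  after byte 2 (41): sum1=148, sum2=251
  after byte 3 (137): sum1=30, sum2=26
  after byte 4 (192): sum1=222, sum2=248
  after byte 5 (26): sum1=248, sum2=241
Checksum = sum2·256 + sum1 = 241·256 + 248 = 61944 = 0xF1F8.

F1F8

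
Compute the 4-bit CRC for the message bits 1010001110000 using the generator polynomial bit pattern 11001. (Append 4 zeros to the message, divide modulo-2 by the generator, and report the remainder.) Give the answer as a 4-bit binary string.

1111

Append 4 zeros: 10100011100000000. Divide by 11001 (XOR where the leading bit is 1):
  pos 0: 10100 XOR 11001 = 01101
  pos 1: 11010 XOR 11001 = 00011
  pos 4: 11111 XOR 11001 = 00110
  pos 6: 11000 XOR 11001 = 00001
  pos 10: 10000 XOR 11001 = 01001
  pos 11: 10010 XOR 11001 = 01011
  pos 12: 10110 XOR 11001 = 01111
Remainder (last 4 bits) = 1111. This is the CRC / FCS.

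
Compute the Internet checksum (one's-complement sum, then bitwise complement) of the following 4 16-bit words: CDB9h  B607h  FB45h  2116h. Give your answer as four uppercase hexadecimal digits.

One's-complement addition (fold any carry out of bit 15 back into bit 0):
  0xCDB9 + 0xB607 = 0x183C0 → wrap carry → 0x83C1
  0x83C1 + 0xFB45 = 0x17F06 → wrap carry → 0x7F07
  0x7F07 + 0x2116 = 0x0A01D
One's-complement sum = 0xA01D.
Checksum = ~0xA01D & 0xFFFF = 0x5FE2.

5FE2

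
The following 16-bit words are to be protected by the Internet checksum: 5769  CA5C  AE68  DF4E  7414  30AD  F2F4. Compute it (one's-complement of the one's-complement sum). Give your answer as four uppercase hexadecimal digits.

One's-complement addition (fold any carry out of bit 15 back into bit 0):
  0x5769 + 0xCA5C = 0x121C5 → wrap carry → 0x21C6
  0x21C6 + 0xAE68 = 0x0D02E
  0xD02E + 0xDF4E = 0x1AF7C → wrap carry → 0xAF7D
  0xAF7D + 0x7414 = 0x12391 → wrap carry → 0x2392
  0x2392 + 0x30AD = 0x0543F
  0x543F + 0xF2F4 = 0x14733 → wrap carry → 0x4734
One's-complement sum = 0x4734.
Checksum = ~0x4734 & 0xFFFF = 0xB8CB.

B8CB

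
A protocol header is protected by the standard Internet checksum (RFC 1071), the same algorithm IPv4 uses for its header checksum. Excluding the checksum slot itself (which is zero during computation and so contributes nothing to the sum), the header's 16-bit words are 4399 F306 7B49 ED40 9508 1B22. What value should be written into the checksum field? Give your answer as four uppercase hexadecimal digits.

One's-complement addition (fold any carry out of bit 15 back into bit 0):
  0x4399 + 0xF306 = 0x1369F → wrap carry → 0x36A0
  0x36A0 + 0x7B49 = 0x0B1E9
  0xB1E9 + 0xED40 = 0x19F29 → wrap carry → 0x9F2A
  0x9F2A + 0x9508 = 0x13432 → wrap carry → 0x3433
  0x3433 + 0x1B22 = 0x04F55
One's-complement sum = 0x4F55.
Checksum = ~0x4F55 & 0xFFFF = 0xB0AA.

B0AA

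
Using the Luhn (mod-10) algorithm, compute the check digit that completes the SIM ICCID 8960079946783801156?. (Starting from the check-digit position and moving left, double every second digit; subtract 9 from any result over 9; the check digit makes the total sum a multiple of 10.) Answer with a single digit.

4

Partial digits right→left: 6 5 1 1 0 8 3 8 7 6 4 9 9 7 0 0 6 9 8
Double every second digit counting from the check-digit position (so the 1st, 3rd, 5th, ... of the partial from the right).
  doubled (with −9 where >9): 3 2 0 6 5 8 9 0 3 7 → sum 43
  kept as-is: 5 1 8 8 6 9 7 0 9 → sum 53
Total = 43 + 53 = 96.
Check digit = (10 − (96 mod 10)) mod 10 = 4.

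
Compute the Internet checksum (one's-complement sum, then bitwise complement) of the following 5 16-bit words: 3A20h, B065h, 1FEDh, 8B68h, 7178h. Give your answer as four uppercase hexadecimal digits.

One's-complement addition (fold any carry out of bit 15 back into bit 0):
  0x3A20 + 0xB065 = 0x0EA85
  0xEA85 + 0x1FED = 0x10A72 → wrap carry → 0x0A73
  0x0A73 + 0x8B68 = 0x095DB
  0x95DB + 0x7178 = 0x10753 → wrap carry → 0x0754
One's-complement sum = 0x0754.
Checksum = ~0x0754 & 0xFFFF = 0xF8AB.

F8AB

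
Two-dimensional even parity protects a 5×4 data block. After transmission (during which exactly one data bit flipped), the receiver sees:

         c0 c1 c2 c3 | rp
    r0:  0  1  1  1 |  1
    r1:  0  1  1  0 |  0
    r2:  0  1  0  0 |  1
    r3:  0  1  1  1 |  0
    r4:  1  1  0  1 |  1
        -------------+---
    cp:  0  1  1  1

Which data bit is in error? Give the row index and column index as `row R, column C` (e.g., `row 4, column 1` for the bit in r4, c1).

row 3, column 0

Recompute each row's even parity and compare to rp:
  r0: data parity 1, sent rp 1 → ok
  r1: data parity 0, sent rp 0 → ok
  r2: data parity 1, sent rp 1 → ok
  r3: data parity 1, sent rp 0 → mismatch
  r4: data parity 1, sent rp 1 → ok
Recompute each column's even parity and compare to cp:
  c0: data parity 1, sent cp 0 → mismatch
  c1: data parity 1, sent cp 1 → ok
  c2: data parity 1, sent cp 1 → ok
  c3: data parity 1, sent cp 1 → ok
Exactly one row (r3) and one column (c0) fail → the flipped bit is at their intersection.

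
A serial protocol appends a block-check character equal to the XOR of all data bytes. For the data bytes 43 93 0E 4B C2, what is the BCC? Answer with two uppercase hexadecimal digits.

XOR the bytes together:
  start with 0x43
  0x43 ⊕ 0x93 = 0xD0
  0xD0 ⊕ 0x0E = 0xDE
  0xDE ⊕ 0x4B = 0x95
  0x95 ⊕ 0xC2 = 0x57

57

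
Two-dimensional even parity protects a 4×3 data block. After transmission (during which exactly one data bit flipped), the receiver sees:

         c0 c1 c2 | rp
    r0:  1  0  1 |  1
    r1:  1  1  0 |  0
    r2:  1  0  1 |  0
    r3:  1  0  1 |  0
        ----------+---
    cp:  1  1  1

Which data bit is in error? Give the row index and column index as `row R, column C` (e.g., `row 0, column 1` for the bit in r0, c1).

Recompute each row's even parity and compare to rp:
  r0: data parity 0, sent rp 1 → mismatch
  r1: data parity 0, sent rp 0 → ok
  r2: data parity 0, sent rp 0 → ok
  r3: data parity 0, sent rp 0 → ok
Recompute each column's even parity and compare to cp:
  c0: data parity 0, sent cp 1 → mismatch
  c1: data parity 1, sent cp 1 → ok
  c2: data parity 1, sent cp 1 → ok
Exactly one row (r0) and one column (c0) fail → the flipped bit is at their intersection.

row 0, column 0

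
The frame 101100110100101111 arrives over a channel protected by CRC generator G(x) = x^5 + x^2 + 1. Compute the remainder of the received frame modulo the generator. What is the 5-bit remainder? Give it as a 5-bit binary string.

00000

Modulo-2 division of 101100110100101111 by 100101:
  pos 0: 101100 XOR 100101 = 001001
  pos 2: 100111 XOR 100101 = 000010
  pos 6: 100100 XOR 100101 = 000001
  pos 11: 110111 XOR 100101 = 010010
  pos 12: 100101 XOR 100101 = 000000
Remainder = 00000 (zero — the frame passes the CRC check).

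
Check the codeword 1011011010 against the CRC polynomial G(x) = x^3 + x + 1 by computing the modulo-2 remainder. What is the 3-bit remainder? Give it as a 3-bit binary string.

111

Modulo-2 division of 1011011010 by 1011:
  pos 0: 1011 XOR 1011 = 0000
  pos 5: 1101 XOR 1011 = 0110
  pos 6: 1100 XOR 1011 = 0111
Remainder = 111 (nonzero — an error is detected).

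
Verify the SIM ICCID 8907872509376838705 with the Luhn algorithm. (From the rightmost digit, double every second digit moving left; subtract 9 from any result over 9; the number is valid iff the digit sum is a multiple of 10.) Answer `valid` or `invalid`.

valid

From the right, keep odd positions and double even positions (subtract 9 from any doubled value over 9):
  doubled (positions 2,4,...): 0 7 7 5 9 1 5 5 9 → sum 48
  kept (positions 1,3,...): 5 7 3 6 3 0 2 8 0 8 → sum 42
Total = 90.
90 mod 10 = 0, so the number is valid.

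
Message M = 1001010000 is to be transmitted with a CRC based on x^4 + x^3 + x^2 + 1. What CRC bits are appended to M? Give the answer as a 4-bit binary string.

Append 4 zeros: 10010100000000. Divide by 11101 (XOR where the leading bit is 1):
  pos 0: 10010 XOR 11101 = 01111
  pos 1: 11111 XOR 11101 = 00010
  pos 4: 10000 XOR 11101 = 01101
  pos 5: 11010 XOR 11101 = 00111
  pos 7: 11100 XOR 11101 = 00001
Remainder (last 4 bits) = 0100. This is the CRC / FCS.

0100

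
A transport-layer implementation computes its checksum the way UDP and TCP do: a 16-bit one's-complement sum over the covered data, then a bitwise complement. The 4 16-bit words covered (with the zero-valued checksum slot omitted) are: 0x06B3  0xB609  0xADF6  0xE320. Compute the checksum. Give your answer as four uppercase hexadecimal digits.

B22B

One's-complement addition (fold any carry out of bit 15 back into bit 0):
  0x06B3 + 0xB609 = 0x0BCBC
  0xBCBC + 0xADF6 = 0x16AB2 → wrap carry → 0x6AB3
  0x6AB3 + 0xE320 = 0x14DD3 → wrap carry → 0x4DD4
One's-complement sum = 0x4DD4.
Checksum = ~0x4DD4 & 0xFFFF = 0xB22B.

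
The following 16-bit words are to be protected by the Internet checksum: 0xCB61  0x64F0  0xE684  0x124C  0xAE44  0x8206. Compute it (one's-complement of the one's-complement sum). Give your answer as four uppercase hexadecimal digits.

One's-complement addition (fold any carry out of bit 15 back into bit 0):
  0xCB61 + 0x64F0 = 0x13051 → wrap carry → 0x3052
  0x3052 + 0xE684 = 0x116D6 → wrap carry → 0x16D7
  0x16D7 + 0x124C = 0x02923
  0x2923 + 0xAE44 = 0x0D767
  0xD767 + 0x8206 = 0x1596D → wrap carry → 0x596E
One's-complement sum = 0x596E.
Checksum = ~0x596E & 0xFFFF = 0xA691.

A691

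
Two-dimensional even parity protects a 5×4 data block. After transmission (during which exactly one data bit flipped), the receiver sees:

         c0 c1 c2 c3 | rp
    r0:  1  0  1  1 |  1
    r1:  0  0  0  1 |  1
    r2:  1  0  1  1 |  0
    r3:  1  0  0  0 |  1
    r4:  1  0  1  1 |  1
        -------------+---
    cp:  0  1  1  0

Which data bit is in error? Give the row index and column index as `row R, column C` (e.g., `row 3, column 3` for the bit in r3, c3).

row 2, column 1

Recompute each row's even parity and compare to rp:
  r0: data parity 1, sent rp 1 → ok
  r1: data parity 1, sent rp 1 → ok
  r2: data parity 1, sent rp 0 → mismatch
  r3: data parity 1, sent rp 1 → ok
  r4: data parity 1, sent rp 1 → ok
Recompute each column's even parity and compare to cp:
  c0: data parity 0, sent cp 0 → ok
  c1: data parity 0, sent cp 1 → mismatch
  c2: data parity 1, sent cp 1 → ok
  c3: data parity 0, sent cp 0 → ok
Exactly one row (r2) and one column (c1) fail → the flipped bit is at their intersection.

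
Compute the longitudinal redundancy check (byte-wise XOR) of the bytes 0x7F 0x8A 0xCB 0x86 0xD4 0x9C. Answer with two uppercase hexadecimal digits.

XOR the bytes together:
  start with 0x7F
  0x7F ⊕ 0x8A = 0xF5
  0xF5 ⊕ 0xCB = 0x3E
  0x3E ⊕ 0x86 = 0xB8
  0xB8 ⊕ 0xD4 = 0x6C
  0x6C ⊕ 0x9C = 0xF0

F0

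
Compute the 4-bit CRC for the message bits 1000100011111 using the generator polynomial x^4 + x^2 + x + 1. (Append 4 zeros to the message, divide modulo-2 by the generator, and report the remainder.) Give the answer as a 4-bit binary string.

1011

Append 4 zeros: 10001000111110000. Divide by 10111 (XOR where the leading bit is 1):
  pos 0: 10001 XOR 10111 = 00110
  pos 2: 11000 XOR 10111 = 01111
  pos 3: 11110 XOR 10111 = 01001
  pos 4: 10011 XOR 10111 = 00100
  pos 6: 10011 XOR 10111 = 00100
  pos 8: 10011 XOR 10111 = 00100
  pos 10: 10000 XOR 10111 = 00111
  pos 12: 11100 XOR 10111 = 01011
Remainder (last 4 bits) = 1011. This is the CRC / FCS.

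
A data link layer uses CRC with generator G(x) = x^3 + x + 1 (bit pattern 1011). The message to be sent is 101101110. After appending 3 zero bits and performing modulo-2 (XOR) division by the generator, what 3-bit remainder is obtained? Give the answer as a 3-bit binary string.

100

Append 3 zeros: 101101110000. Divide by 1011 (XOR where the leading bit is 1):
  pos 0: 1011 XOR 1011 = 0000
  pos 5: 1110 XOR 1011 = 0101
  pos 6: 1010 XOR 1011 = 0001
Remainder (last 3 bits) = 100. This is the CRC / FCS.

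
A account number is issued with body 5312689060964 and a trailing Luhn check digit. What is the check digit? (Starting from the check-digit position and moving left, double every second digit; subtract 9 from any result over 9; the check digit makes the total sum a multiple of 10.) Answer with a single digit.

6

Partial digits right→left: 4 6 9 0 6 0 9 8 6 2 1 3 5
Double every second digit counting from the check-digit position (so the 1st, 3rd, 5th, ... of the partial from the right).
  doubled (with −9 where >9): 8 9 3 9 3 2 1 → sum 35
  kept as-is: 6 0 0 8 2 3 → sum 19
Total = 35 + 19 = 54.
Check digit = (10 − (54 mod 10)) mod 10 = 6.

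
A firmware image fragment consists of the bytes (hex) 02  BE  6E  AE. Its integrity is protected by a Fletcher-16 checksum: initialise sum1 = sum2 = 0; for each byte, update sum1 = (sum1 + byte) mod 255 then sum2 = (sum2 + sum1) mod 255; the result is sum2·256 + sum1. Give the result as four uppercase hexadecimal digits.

Running sums (mod 255):
  after byte 0 (02): sum1=2, sum2=2
  after byte 1 (BE): sum1=192, sum2=194
  after byte 2 (6E): sum1=47, sum2=241
  after byte 3 (AE): sum1=221, sum2=207
Checksum = sum2·256 + sum1 = 207·256 + 221 = 53213 = 0xCFDD.

CFDD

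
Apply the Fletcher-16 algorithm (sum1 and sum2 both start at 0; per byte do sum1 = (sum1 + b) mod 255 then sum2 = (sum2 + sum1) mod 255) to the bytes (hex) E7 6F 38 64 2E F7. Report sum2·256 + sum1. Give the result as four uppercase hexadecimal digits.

Running sums (mod 255):
  after byte 0 (E7): sum1=231, sum2=231
  after byte 1 (6F): sum1=87, sum2=63
  after byte 2 (38): sum1=143, sum2=206
  after byte 3 (64): sum1=243, sum2=194
  after byte 4 (2E): sum1=34, sum2=228
  after byte 5 (F7): sum1=26, sum2=254
Checksum = sum2·256 + sum1 = 254·256 + 26 = 65050 = 0xFE1A.

FE1A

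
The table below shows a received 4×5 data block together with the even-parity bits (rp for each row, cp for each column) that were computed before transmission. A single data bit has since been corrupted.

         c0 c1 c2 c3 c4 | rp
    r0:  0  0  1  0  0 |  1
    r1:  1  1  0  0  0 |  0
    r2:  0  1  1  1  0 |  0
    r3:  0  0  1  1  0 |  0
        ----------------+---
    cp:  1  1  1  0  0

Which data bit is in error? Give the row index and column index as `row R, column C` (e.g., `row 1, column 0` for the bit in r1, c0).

row 2, column 1

Recompute each row's even parity and compare to rp:
  r0: data parity 1, sent rp 1 → ok
  r1: data parity 0, sent rp 0 → ok
  r2: data parity 1, sent rp 0 → mismatch
  r3: data parity 0, sent rp 0 → ok
Recompute each column's even parity and compare to cp:
  c0: data parity 1, sent cp 1 → ok
  c1: data parity 0, sent cp 1 → mismatch
  c2: data parity 1, sent cp 1 → ok
  c3: data parity 0, sent cp 0 → ok
  c4: data parity 0, sent cp 0 → ok
Exactly one row (r2) and one column (c1) fail → the flipped bit is at their intersection.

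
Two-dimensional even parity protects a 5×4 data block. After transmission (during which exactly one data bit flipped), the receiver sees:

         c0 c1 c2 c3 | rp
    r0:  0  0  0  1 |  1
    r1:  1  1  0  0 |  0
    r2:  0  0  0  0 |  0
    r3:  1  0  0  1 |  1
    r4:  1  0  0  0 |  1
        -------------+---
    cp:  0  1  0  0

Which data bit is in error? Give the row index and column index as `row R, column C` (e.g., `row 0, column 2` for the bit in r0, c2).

Recompute each row's even parity and compare to rp:
  r0: data parity 1, sent rp 1 → ok
  r1: data parity 0, sent rp 0 → ok
  r2: data parity 0, sent rp 0 → ok
  r3: data parity 0, sent rp 1 → mismatch
  r4: data parity 1, sent rp 1 → ok
Recompute each column's even parity and compare to cp:
  c0: data parity 1, sent cp 0 → mismatch
  c1: data parity 1, sent cp 1 → ok
  c2: data parity 0, sent cp 0 → ok
  c3: data parity 0, sent cp 0 → ok
Exactly one row (r3) and one column (c0) fail → the flipped bit is at their intersection.

row 3, column 0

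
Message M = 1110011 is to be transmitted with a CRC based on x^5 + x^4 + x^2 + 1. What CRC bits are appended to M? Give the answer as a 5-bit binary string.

11010

Append 5 zeros: 111001100000. Divide by 110101 (XOR where the leading bit is 1):
  pos 0: 111001 XOR 110101 = 001100
  pos 2: 110010 XOR 110101 = 000111
  pos 5: 111000 XOR 110101 = 001101
Remainder (last 5 bits) = 11010. This is the CRC / FCS.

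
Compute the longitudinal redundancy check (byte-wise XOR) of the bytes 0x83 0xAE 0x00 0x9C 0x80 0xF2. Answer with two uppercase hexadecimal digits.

XOR the bytes together:
  start with 0x83
  0x83 ⊕ 0xAE = 0x2D
  0x2D ⊕ 0x00 = 0x2D
  0x2D ⊕ 0x9C = 0xB1
  0xB1 ⊕ 0x80 = 0x31
  0x31 ⊕ 0xF2 = 0xC3

C3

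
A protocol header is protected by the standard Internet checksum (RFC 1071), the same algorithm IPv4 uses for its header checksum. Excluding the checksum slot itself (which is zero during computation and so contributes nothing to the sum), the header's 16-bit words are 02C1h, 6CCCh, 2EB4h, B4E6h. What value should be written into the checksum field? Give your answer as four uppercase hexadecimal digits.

ACD7

One's-complement addition (fold any carry out of bit 15 back into bit 0):
  0x02C1 + 0x6CCC = 0x06F8D
  0x6F8D + 0x2EB4 = 0x09E41
  0x9E41 + 0xB4E6 = 0x15327 → wrap carry → 0x5328
One's-complement sum = 0x5328.
Checksum = ~0x5328 & 0xFFFF = 0xACD7.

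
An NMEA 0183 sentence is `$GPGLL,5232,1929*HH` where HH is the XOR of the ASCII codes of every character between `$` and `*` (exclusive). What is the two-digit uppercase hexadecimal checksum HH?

XOR the ASCII codes of the payload characters:
  'G' = 0x47 → acc = 0x47
  'P' = 0x50 → acc = 0x17
  'G' = 0x47 → acc = 0x50
  'L' = 0x4C → acc = 0x1C
  'L' = 0x4C → acc = 0x50
  ',' = 0x2C → acc = 0x7C
  '5' = 0x35 → acc = 0x49
  '2' = 0x32 → acc = 0x7B
  '3' = 0x33 → acc = 0x48
  '2' = 0x32 → acc = 0x7A
  ',' = 0x2C → acc = 0x56
  '1' = 0x31 → acc = 0x67
  '9' = 0x39 → acc = 0x5E
  '2' = 0x32 → acc = 0x6C
  '9' = 0x39 → acc = 0x55
Checksum = 0x55.

55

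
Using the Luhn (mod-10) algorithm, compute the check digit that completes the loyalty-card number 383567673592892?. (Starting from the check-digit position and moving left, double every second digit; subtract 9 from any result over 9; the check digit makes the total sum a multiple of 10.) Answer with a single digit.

3

Partial digits right→left: 2 9 8 2 9 5 3 7 6 7 6 5 3 8 3
Double every second digit counting from the check-digit position (so the 1st, 3rd, 5th, ... of the partial from the right).
  doubled (with −9 where >9): 4 7 9 6 3 3 6 6 → sum 44
  kept as-is: 9 2 5 7 7 5 8 → sum 43
Total = 44 + 43 = 87.
Check digit = (10 − (87 mod 10)) mod 10 = 3.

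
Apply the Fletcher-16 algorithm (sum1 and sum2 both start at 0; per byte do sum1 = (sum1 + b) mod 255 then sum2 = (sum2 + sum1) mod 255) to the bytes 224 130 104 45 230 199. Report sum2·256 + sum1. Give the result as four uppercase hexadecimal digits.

Running sums (mod 255):
  after byte 0 (224): sum1=224, sum2=224
  after byte 1 (130): sum1=99, sum2=68
  after byte 2 (104): sum1=203, sum2=16
  after byte 3 (45): sum1=248, sum2=9
  after byte 4 (230): sum1=223, sum2=232
  after byte 5 (199): sum1=167, sum2=144
Checksum = sum2·256 + sum1 = 144·256 + 167 = 37031 = 0x90A7.

90A7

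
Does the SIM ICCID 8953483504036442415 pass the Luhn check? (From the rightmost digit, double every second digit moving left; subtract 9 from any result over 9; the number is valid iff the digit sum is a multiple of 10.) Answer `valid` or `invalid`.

From the right, keep odd positions and double even positions (subtract 9 from any doubled value over 9):
  doubled (positions 2,4,...): 2 4 8 6 8 1 7 6 9 → sum 51
  kept (positions 1,3,...): 5 4 4 6 0 0 3 4 5 8 → sum 39
Total = 90.
90 mod 10 = 0, so the number is valid.

valid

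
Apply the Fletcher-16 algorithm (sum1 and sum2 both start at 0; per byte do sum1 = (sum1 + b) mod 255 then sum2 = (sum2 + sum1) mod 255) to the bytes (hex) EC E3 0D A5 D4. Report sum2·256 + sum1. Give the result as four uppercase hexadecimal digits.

7758

Running sums (mod 255):
  after byte 0 (EC): sum1=236, sum2=236
  after byte 1 (E3): sum1=208, sum2=189
  after byte 2 (0D): sum1=221, sum2=155
  after byte 3 (A5): sum1=131, sum2=31
  after byte 4 (D4): sum1=88, sum2=119
Checksum = sum2·256 + sum1 = 119·256 + 88 = 30552 = 0x7758.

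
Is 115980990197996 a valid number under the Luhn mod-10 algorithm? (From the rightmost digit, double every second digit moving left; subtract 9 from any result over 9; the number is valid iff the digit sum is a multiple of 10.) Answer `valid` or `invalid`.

From the right, keep odd positions and double even positions (subtract 9 from any doubled value over 9):
  doubled (positions 2,4,...): 9 5 2 9 0 9 2 → sum 36
  kept (positions 1,3,...): 6 9 9 0 9 8 5 1 → sum 47
Total = 83.
83 mod 10 = 3, so the number is invalid.

invalid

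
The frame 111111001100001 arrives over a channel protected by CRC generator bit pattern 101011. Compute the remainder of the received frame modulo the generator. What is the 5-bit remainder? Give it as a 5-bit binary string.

01110

Modulo-2 division of 111111001100001 by 101011:
  pos 0: 111111 XOR 101011 = 010100
  pos 1: 101000 XOR 101011 = 000011
  pos 5: 110110 XOR 101011 = 011101
  pos 6: 111010 XOR 101011 = 010001
  pos 7: 100010 XOR 101011 = 001001
  pos 9: 100101 XOR 101011 = 001110
Remainder = 01110 (nonzero — an error is detected).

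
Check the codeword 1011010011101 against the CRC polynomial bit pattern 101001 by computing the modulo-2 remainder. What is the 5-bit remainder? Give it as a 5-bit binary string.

Modulo-2 division of 1011010011101 by 101001:
  pos 0: 101101 XOR 101001 = 000100
  pos 3: 100001 XOR 101001 = 001000
  pos 5: 100011 XOR 101001 = 001010
  pos 7: 101001 XOR 101001 = 000000
Remainder = 00000 (zero — the frame passes the CRC check).

00000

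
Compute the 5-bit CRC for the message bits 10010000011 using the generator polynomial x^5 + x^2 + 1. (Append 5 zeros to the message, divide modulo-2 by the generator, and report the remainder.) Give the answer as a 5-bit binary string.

11110

Append 5 zeros: 1001000001100000. Divide by 100101 (XOR where the leading bit is 1):
  pos 0: 100100 XOR 100101 = 000001
  pos 5: 100011 XOR 100101 = 000110
  pos 8: 110000 XOR 100101 = 010101
  pos 9: 101010 XOR 100101 = 001111
Remainder (last 5 bits) = 11110. This is the CRC / FCS.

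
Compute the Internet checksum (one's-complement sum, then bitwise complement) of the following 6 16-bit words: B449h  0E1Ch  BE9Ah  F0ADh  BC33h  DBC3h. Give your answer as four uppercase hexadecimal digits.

One's-complement addition (fold any carry out of bit 15 back into bit 0):
  0xB449 + 0x0E1C = 0x0C265
  0xC265 + 0xBE9A = 0x180FF → wrap carry → 0x8100
  0x8100 + 0xF0AD = 0x171AD → wrap carry → 0x71AE
  0x71AE + 0xBC33 = 0x12DE1 → wrap carry → 0x2DE2
  0x2DE2 + 0xDBC3 = 0x109A5 → wrap carry → 0x09A6
One's-complement sum = 0x09A6.
Checksum = ~0x09A6 & 0xFFFF = 0xF659.

F659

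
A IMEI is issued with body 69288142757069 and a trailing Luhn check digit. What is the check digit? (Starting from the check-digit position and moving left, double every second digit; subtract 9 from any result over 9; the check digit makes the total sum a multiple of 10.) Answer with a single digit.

Partial digits right→left: 9 6 0 7 5 7 2 4 1 8 8 2 9 6
Double every second digit counting from the check-digit position (so the 1st, 3rd, 5th, ... of the partial from the right).
  doubled (with −9 where >9): 9 0 1 4 2 7 9 → sum 32
  kept as-is: 6 7 7 4 8 2 6 → sum 40
Total = 32 + 40 = 72.
Check digit = (10 − (72 mod 10)) mod 10 = 8.

8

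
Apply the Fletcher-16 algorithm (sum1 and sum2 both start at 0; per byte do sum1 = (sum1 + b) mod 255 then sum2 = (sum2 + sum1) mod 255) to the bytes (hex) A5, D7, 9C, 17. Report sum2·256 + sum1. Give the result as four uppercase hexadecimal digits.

6E31

Running sums (mod 255):
  after byte 0 (A5): sum1=165, sum2=165
  after byte 1 (D7): sum1=125, sum2=35
  after byte 2 (9C): sum1=26, sum2=61
  after byte 3 (17): sum1=49, sum2=110
Checksum = sum2·256 + sum1 = 110·256 + 49 = 28209 = 0x6E31.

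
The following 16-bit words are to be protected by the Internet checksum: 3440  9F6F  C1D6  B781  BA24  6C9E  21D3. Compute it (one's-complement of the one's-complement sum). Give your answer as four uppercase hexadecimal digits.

One's-complement addition (fold any carry out of bit 15 back into bit 0):
  0x3440 + 0x9F6F = 0x0D3AF
  0xD3AF + 0xC1D6 = 0x19585 → wrap carry → 0x9586
  0x9586 + 0xB781 = 0x14D07 → wrap carry → 0x4D08
  0x4D08 + 0xBA24 = 0x1072C → wrap carry → 0x072D
  0x072D + 0x6C9E = 0x073CB
  0x73CB + 0x21D3 = 0x0959E
One's-complement sum = 0x959E.
Checksum = ~0x959E & 0xFFFF = 0x6A61.

6A61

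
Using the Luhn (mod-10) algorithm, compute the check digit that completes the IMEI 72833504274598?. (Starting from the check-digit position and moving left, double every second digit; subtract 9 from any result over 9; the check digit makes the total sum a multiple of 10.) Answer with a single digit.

Partial digits right→left: 8 9 5 4 7 2 4 0 5 3 3 8 2 7
Double every second digit counting from the check-digit position (so the 1st, 3rd, 5th, ... of the partial from the right).
  doubled (with −9 where >9): 7 1 5 8 1 6 4 → sum 32
  kept as-is: 9 4 2 0 3 8 7 → sum 33
Total = 32 + 33 = 65.
Check digit = (10 − (65 mod 10)) mod 10 = 5.

5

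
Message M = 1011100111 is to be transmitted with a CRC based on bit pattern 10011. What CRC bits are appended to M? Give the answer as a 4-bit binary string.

Append 4 zeros: 10111001110000. Divide by 10011 (XOR where the leading bit is 1):
  pos 0: 10111 XOR 10011 = 00100
  pos 2: 10000 XOR 10011 = 00011
  pos 5: 11111 XOR 10011 = 01100
  pos 6: 11000 XOR 10011 = 01011
  pos 7: 10110 XOR 10011 = 00101
  pos 9: 10100 XOR 10011 = 00111
Remainder (last 4 bits) = 0111. This is the CRC / FCS.

0111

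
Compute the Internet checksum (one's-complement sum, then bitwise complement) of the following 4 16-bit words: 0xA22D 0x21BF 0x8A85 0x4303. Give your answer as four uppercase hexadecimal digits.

6E8A

One's-complement addition (fold any carry out of bit 15 back into bit 0):
  0xA22D + 0x21BF = 0x0C3EC
  0xC3EC + 0x8A85 = 0x14E71 → wrap carry → 0x4E72
  0x4E72 + 0x4303 = 0x09175
One's-complement sum = 0x9175.
Checksum = ~0x9175 & 0xFFFF = 0x6E8A.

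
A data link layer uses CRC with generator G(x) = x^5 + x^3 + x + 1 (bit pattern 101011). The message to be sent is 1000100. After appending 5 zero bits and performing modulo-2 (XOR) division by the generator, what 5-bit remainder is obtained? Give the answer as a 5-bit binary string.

Append 5 zeros: 100010000000. Divide by 101011 (XOR where the leading bit is 1):
  pos 0: 100010 XOR 101011 = 001001
  pos 2: 100100 XOR 101011 = 001111
  pos 4: 111100 XOR 101011 = 010111
  pos 5: 101110 XOR 101011 = 000101
Remainder (last 5 bits) = 01010. This is the CRC / FCS.

01010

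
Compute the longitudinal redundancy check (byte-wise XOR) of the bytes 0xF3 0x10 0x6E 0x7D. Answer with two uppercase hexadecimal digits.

F0

XOR the bytes together:
  start with 0xF3
  0xF3 ⊕ 0x10 = 0xE3
  0xE3 ⊕ 0x6E = 0x8D
  0x8D ⊕ 0x7D = 0xF0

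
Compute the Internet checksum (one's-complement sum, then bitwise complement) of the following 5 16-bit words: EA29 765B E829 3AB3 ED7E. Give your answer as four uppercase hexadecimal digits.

8F1E

One's-complement addition (fold any carry out of bit 15 back into bit 0):
  0xEA29 + 0x765B = 0x16084 → wrap carry → 0x6085
  0x6085 + 0xE829 = 0x148AE → wrap carry → 0x48AF
  0x48AF + 0x3AB3 = 0x08362
  0x8362 + 0xED7E = 0x170E0 → wrap carry → 0x70E1
One's-complement sum = 0x70E1.
Checksum = ~0x70E1 & 0xFFFF = 0x8F1E.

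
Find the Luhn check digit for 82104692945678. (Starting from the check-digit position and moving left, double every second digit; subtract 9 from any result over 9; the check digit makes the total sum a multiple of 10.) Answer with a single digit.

8

Partial digits right→left: 8 7 6 5 4 9 2 9 6 4 0 1 2 8
Double every second digit counting from the check-digit position (so the 1st, 3rd, 5th, ... of the partial from the right).
  doubled (with −9 where >9): 7 3 8 4 3 0 4 → sum 29
  kept as-is: 7 5 9 9 4 1 8 → sum 43
Total = 29 + 43 = 72.
Check digit = (10 − (72 mod 10)) mod 10 = 8.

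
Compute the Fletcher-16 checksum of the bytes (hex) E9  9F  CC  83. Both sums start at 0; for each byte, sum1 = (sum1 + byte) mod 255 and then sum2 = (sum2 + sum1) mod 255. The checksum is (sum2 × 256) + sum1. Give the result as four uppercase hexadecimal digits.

Running sums (mod 255):
  after byte 0 (E9): sum1=233, sum2=233
  after byte 1 (9F): sum1=137, sum2=115
  after byte 2 (CC): sum1=86, sum2=201
  after byte 3 (83): sum1=217, sum2=163
Checksum = sum2·256 + sum1 = 163·256 + 217 = 41945 = 0xA3D9.

A3D9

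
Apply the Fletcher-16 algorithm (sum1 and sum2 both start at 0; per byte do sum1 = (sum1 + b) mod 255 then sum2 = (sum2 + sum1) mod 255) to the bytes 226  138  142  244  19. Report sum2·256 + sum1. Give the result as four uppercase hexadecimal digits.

4104

Running sums (mod 255):
  after byte 0 (226): sum1=226, sum2=226
  after byte 1 (138): sum1=109, sum2=80
  after byte 2 (142): sum1=251, sum2=76
  after byte 3 (244): sum1=240, sum2=61
  after byte 4 (19): sum1=4, sum2=65
Checksum = sum2·256 + sum1 = 65·256 + 4 = 16644 = 0x4104.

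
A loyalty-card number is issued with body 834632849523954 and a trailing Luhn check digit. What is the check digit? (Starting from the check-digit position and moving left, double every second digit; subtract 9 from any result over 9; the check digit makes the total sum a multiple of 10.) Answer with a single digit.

Partial digits right→left: 4 5 9 3 2 5 9 4 8 2 3 6 4 3 8
Double every second digit counting from the check-digit position (so the 1st, 3rd, 5th, ... of the partial from the right).
  doubled (with −9 where >9): 8 9 4 9 7 6 8 7 → sum 58
  kept as-is: 5 3 5 4 2 6 3 → sum 28
Total = 58 + 28 = 86.
Check digit = (10 − (86 mod 10)) mod 10 = 4.

4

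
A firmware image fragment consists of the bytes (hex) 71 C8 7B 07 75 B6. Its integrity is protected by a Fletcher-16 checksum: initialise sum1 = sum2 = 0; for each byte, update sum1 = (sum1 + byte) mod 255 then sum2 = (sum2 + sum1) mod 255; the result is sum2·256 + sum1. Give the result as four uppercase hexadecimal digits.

39E8

Running sums (mod 255):
  after byte 0 (71): sum1=113, sum2=113
  after byte 1 (C8): sum1=58, sum2=171
  after byte 2 (7B): sum1=181, sum2=97
  after byte 3 (07): sum1=188, sum2=30
  after byte 4 (75): sum1=50, sum2=80
  after byte 5 (B6): sum1=232, sum2=57
Checksum = sum2·256 + sum1 = 57·256 + 232 = 14824 = 0x39E8.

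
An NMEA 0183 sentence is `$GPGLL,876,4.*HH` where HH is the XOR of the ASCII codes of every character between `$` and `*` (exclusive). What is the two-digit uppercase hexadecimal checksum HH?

73

XOR the ASCII codes of the payload characters:
  'G' = 0x47 → acc = 0x47
  'P' = 0x50 → acc = 0x17
  'G' = 0x47 → acc = 0x50
  'L' = 0x4C → acc = 0x1C
  'L' = 0x4C → acc = 0x50
  ',' = 0x2C → acc = 0x7C
  '8' = 0x38 → acc = 0x44
  '7' = 0x37 → acc = 0x73
  '6' = 0x36 → acc = 0x45
  ',' = 0x2C → acc = 0x69
  '4' = 0x34 → acc = 0x5D
  '.' = 0x2E → acc = 0x73
Checksum = 0x73.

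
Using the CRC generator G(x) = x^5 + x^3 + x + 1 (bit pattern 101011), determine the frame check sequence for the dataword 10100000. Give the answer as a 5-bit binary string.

01001

Append 5 zeros: 1010000000000. Divide by 101011 (XOR where the leading bit is 1):
  pos 0: 101000 XOR 101011 = 000011
  pos 4: 110000 XOR 101011 = 011011
  pos 5: 110110 XOR 101011 = 011101
  pos 6: 111010 XOR 101011 = 010001
  pos 7: 100010 XOR 101011 = 001001
Remainder (last 5 bits) = 01001. This is the CRC / FCS.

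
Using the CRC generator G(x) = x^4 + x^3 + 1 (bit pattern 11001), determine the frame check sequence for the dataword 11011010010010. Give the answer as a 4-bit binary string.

0100

Append 4 zeros: 110110100100100000. Divide by 11001 (XOR where the leading bit is 1):
  pos 0: 11011 XOR 11001 = 00010
  pos 3: 10010 XOR 11001 = 01011
  pos 4: 10110 XOR 11001 = 01111
  pos 5: 11111 XOR 11001 = 00110
  pos 7: 11000 XOR 11001 = 00001
  pos 11: 11000 XOR 11001 = 00001
Remainder (last 4 bits) = 0100. This is the CRC / FCS.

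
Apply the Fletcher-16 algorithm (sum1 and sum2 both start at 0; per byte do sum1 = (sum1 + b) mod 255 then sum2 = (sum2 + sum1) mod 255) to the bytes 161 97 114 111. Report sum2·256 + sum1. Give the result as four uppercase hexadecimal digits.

FEE4

Running sums (mod 255):
  after byte 0 (161): sum1=161, sum2=161
  after byte 1 (97): sum1=3, sum2=164
  after byte 2 (114): sum1=117, sum2=26
  after byte 3 (111): sum1=228, sum2=254
Checksum = sum2·256 + sum1 = 254·256 + 228 = 65252 = 0xFEE4.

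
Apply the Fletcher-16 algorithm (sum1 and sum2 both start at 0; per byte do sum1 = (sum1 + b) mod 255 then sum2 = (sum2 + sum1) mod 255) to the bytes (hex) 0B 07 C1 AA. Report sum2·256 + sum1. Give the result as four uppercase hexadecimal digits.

Running sums (mod 255):
  after byte 0 (0B): sum1=11, sum2=11
  after byte 1 (07): sum1=18, sum2=29
  after byte 2 (C1): sum1=211, sum2=240
  after byte 3 (AA): sum1=126, sum2=111
Checksum = sum2·256 + sum1 = 111·256 + 126 = 28542 = 0x6F7E.

6F7E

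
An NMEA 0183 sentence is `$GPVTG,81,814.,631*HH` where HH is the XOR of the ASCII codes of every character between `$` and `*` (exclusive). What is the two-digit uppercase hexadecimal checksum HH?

50

XOR the ASCII codes of the payload characters:
  'G' = 0x47 → acc = 0x47
  'P' = 0x50 → acc = 0x17
  'V' = 0x56 → acc = 0x41
  'T' = 0x54 → acc = 0x15
  'G' = 0x47 → acc = 0x52
  ',' = 0x2C → acc = 0x7E
  '8' = 0x38 → acc = 0x46
  '1' = 0x31 → acc = 0x77
  ',' = 0x2C → acc = 0x5B
  '8' = 0x38 → acc = 0x63
  '1' = 0x31 → acc = 0x52
  '4' = 0x34 → acc = 0x66
  '.' = 0x2E → acc = 0x48
  ',' = 0x2C → acc = 0x64
  '6' = 0x36 → acc = 0x52
  '3' = 0x33 → acc = 0x61
  '1' = 0x31 → acc = 0x50
Checksum = 0x50.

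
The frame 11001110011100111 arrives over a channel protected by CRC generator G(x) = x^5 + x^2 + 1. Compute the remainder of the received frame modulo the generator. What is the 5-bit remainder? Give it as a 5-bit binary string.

Modulo-2 division of 11001110011100111 by 100101:
  pos 0: 110011 XOR 100101 = 010110
  pos 1: 101101 XOR 100101 = 001000
  pos 3: 100000 XOR 100101 = 000101
  pos 6: 101111 XOR 100101 = 001010
  pos 8: 101000 XOR 100101 = 001101
  pos 10: 110111 XOR 100101 = 010010
  pos 11: 100101 XOR 100101 = 000000
Remainder = 00000 (zero — the frame passes the CRC check).

00000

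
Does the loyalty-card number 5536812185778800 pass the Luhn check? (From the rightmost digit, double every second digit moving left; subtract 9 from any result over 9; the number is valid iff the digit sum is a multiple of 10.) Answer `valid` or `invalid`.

valid

From the right, keep odd positions and double even positions (subtract 9 from any doubled value over 9):
  doubled (positions 2,4,...): 0 7 5 7 4 7 6 1 → sum 37
  kept (positions 1,3,...): 0 8 7 5 1 1 6 5 → sum 33
Total = 70.
70 mod 10 = 0, so the number is valid.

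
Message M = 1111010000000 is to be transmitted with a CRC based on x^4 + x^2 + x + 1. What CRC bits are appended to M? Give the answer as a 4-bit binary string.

Append 4 zeros: 11110100000000000. Divide by 10111 (XOR where the leading bit is 1):
  pos 0: 11110 XOR 10111 = 01001
  pos 1: 10011 XOR 10111 = 00100
  pos 3: 10000 XOR 10111 = 00111
  pos 5: 11100 XOR 10111 = 01011
  pos 6: 10110 XOR 10111 = 00001
  pos 10: 10000 XOR 10111 = 00111
  pos 12: 11100 XOR 10111 = 01011
Remainder (last 4 bits) = 1011. This is the CRC / FCS.

1011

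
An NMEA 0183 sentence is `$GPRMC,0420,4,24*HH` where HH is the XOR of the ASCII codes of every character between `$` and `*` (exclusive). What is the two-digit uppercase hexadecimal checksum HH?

XOR the ASCII codes of the payload characters:
  'G' = 0x47 → acc = 0x47
  'P' = 0x50 → acc = 0x17
  'R' = 0x52 → acc = 0x45
  'M' = 0x4D → acc = 0x08
  'C' = 0x43 → acc = 0x4B
  ',' = 0x2C → acc = 0x67
  '0' = 0x30 → acc = 0x57
  '4' = 0x34 → acc = 0x63
  '2' = 0x32 → acc = 0x51
  '0' = 0x30 → acc = 0x61
  ',' = 0x2C → acc = 0x4D
  '4' = 0x34 → acc = 0x79
  ',' = 0x2C → acc = 0x55
  '2' = 0x32 → acc = 0x67
  '4' = 0x34 → acc = 0x53
Checksum = 0x53.

53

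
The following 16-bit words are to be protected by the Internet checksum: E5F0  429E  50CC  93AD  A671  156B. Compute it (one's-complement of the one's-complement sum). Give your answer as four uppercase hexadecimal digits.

371A

One's-complement addition (fold any carry out of bit 15 back into bit 0):
  0xE5F0 + 0x429E = 0x1288E → wrap carry → 0x288F
  0x288F + 0x50CC = 0x0795B
  0x795B + 0x93AD = 0x10D08 → wrap carry → 0x0D09
  0x0D09 + 0xA671 = 0x0B37A
  0xB37A + 0x156B = 0x0C8E5
One's-complement sum = 0xC8E5.
Checksum = ~0xC8E5 & 0xFFFF = 0x371A.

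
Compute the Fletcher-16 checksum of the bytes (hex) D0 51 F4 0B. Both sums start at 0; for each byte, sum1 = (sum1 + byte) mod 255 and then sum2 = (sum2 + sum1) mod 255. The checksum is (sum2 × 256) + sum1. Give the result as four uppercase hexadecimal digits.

Running sums (mod 255):
  after byte 0 (D0): sum1=208, sum2=208
  after byte 1 (51): sum1=34, sum2=242
  after byte 2 (F4): sum1=23, sum2=10
  after byte 3 (0B): sum1=34, sum2=44
Checksum = sum2·256 + sum1 = 44·256 + 34 = 11298 = 0x2C22.

2C22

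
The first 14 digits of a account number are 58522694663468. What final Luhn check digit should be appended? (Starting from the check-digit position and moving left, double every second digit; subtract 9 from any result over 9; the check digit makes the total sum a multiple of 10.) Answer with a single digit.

Partial digits right→left: 8 6 4 3 6 6 4 9 6 2 2 5 8 5
Double every second digit counting from the check-digit position (so the 1st, 3rd, 5th, ... of the partial from the right).
  doubled (with −9 where >9): 7 8 3 8 3 4 7 → sum 40
  kept as-is: 6 3 6 9 2 5 5 → sum 36
Total = 40 + 36 = 76.
Check digit = (10 − (76 mod 10)) mod 10 = 4.

4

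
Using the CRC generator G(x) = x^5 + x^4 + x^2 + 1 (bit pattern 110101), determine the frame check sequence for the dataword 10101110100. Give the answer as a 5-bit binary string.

Append 5 zeros: 1010111010000000. Divide by 110101 (XOR where the leading bit is 1):
  pos 0: 101011 XOR 110101 = 011110
  pos 1: 111101 XOR 110101 = 001000
  pos 3: 100001 XOR 110101 = 010100
  pos 4: 101000 XOR 110101 = 011101
  pos 5: 111010 XOR 110101 = 001111
  pos 7: 111100 XOR 110101 = 001001
  pos 9: 100100 XOR 110101 = 010001
  pos 10: 100010 XOR 110101 = 010111
Remainder (last 5 bits) = 10111. This is the CRC / FCS.

10111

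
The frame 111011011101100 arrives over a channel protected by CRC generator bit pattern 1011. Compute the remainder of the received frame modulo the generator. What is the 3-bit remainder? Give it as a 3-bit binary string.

000

Modulo-2 division of 111011011101100 by 1011:
  pos 0: 1110 XOR 1011 = 0101
  pos 1: 1011 XOR 1011 = 0000
  pos 5: 1011 XOR 1011 = 0000
  pos 9: 1011 XOR 1011 = 0000
Remainder = 000 (zero — the frame passes the CRC check).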